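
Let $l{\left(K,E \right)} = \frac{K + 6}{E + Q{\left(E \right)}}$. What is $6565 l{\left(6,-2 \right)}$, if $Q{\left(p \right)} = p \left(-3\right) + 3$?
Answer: $\frac{78780}{7} \approx 11254.0$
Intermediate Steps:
$Q{\left(p \right)} = 3 - 3 p$ ($Q{\left(p \right)} = - 3 p + 3 = 3 - 3 p$)
$l{\left(K,E \right)} = \frac{6 + K}{3 - 2 E}$ ($l{\left(K,E \right)} = \frac{K + 6}{E - \left(-3 + 3 E\right)} = \frac{6 + K}{3 - 2 E}$)
$6565 l{\left(6,-2 \right)} = 6565 \frac{-6 - 6}{-3 + 2 \left(-2\right)} = 6565 \frac{-6 - 6}{-3 - 4} = 6565 \frac{1}{-7} \left(-12\right) = 6565 \left(\left(- \frac{1}{7}\right) \left(-12\right)\right) = 6565 \cdot \frac{12}{7} = \frac{78780}{7}$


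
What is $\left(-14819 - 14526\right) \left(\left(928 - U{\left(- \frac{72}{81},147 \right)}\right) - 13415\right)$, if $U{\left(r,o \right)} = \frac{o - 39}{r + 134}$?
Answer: $\frac{219506439655}{599} \approx 3.6645 \cdot 10^{8}$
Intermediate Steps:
$U{\left(r,o \right)} = \frac{-39 + o}{134 + r}$
$\left(-14819 - 14526\right) \left(\left(928 - U{\left(- \frac{72}{81},147 \right)}\right) - 13415\right) = \left(-14819 - 14526\right) \left(\left(928 - \frac{-39 + 147}{134 - \frac{72}{81}}\right) - 13415\right) = - 29345 \left(\left(928 - \frac{1}{134 - \frac{8}{9}} \cdot 108\right) - 13415\right) = - 29345 \left(\left(928 - \frac{1}{\frac{1198}{9}} \cdot 108\right) - 13415\right) = - 29345 \left(\left(928 - \frac{9}{1198} \cdot 108\right) - 13415\right) = - 29345 \left(\left(928 - \frac{486}{599}\right) - 13415\right) = - 29345 \left(\frac{555386}{599} - 13415\right) = \left(-29345\right) \left(- \frac{7480199}{599}\right) = \frac{219506439655}{599}$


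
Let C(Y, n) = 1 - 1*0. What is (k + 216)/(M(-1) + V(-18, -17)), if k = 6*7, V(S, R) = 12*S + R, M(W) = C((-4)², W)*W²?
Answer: -129/116 ≈ -1.1121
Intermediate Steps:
C(Y, n) = 1 (C(Y, n) = 1 + 0 = 1)
M(W) = W² (M(W) = 1*W² = W²)
V(S, R) = R + 12*S
k = 42
(k + 216)/(M(-1) + V(-18, -17)) = (42 + 216)/((-1)² + (-17 + 12*(-18))) = 258/(1 + (-17 - 216)) = 258/(1 - 233) = 258/(-232) = 258*(-1/232) = -129/116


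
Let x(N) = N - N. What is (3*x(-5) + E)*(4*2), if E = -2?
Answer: -16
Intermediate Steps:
x(N) = 0
(3*x(-5) + E)*(4*2) = (3*0 - 2)*(4*2) = (0 - 2)*8 = -2*8 = -16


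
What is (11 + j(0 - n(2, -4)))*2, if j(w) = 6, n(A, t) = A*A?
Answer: 34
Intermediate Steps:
n(A, t) = A**2
(11 + j(0 - n(2, -4)))*2 = (11 + 6)*2 = 17*2 = 34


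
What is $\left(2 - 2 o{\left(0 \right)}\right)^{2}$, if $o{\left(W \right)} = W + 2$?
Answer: $4$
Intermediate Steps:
$o{\left(W \right)} = 2 + W$
$\left(2 - 2 o{\left(0 \right)}\right)^{2} = \left(2 - 2 \left(2 + 0\right)\right)^{2} = \left(2 - 4\right)^{2} = \left(-2\right)^{2} = 4$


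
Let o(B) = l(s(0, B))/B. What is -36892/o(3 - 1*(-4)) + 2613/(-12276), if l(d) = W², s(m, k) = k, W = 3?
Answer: -352247429/12276 ≈ -28694.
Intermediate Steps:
l(d) = 9 (l(d) = 3² = 9)
o(B) = 9/B
-36892/o(3 - 1*(-4)) + 2613/(-12276) = -36892/(9/(3 - 1*(-4))) + 2613/(-12276) = -36892/(9/(3 + 4)) + 2613*(-1/12276) = -36892/(9/7) - 871/4092 = -36892/(9*(⅐)) - 871/4092 = -36892/9/7 - 871/4092 = -36892*7/9 - 871/4092 = -258244/9 - 871/4092 = -352247429/12276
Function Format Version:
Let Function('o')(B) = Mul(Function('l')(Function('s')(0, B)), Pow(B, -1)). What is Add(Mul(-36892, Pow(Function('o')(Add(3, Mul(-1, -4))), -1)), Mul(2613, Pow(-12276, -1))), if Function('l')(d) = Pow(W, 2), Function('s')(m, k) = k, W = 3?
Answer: Rational(-352247429, 12276) ≈ -28694.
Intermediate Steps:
Function('l')(d) = 9 (Function('l')(d) = Pow(3, 2) = 9)
Function('o')(B) = Mul(9, Pow(B, -1))
Add(Mul(-36892, Pow(Function('o')(Add(3, Mul(-1, -4))), -1)), Mul(2613, Pow(-12276, -1))) = Add(Mul(-36892, Pow(Mul(9, Pow(Add(3, Mul(-1, -4)), -1)), -1)), Mul(2613, Pow(-12276, -1))) = Add(Mul(-36892, Pow(Mul(9, Pow(Add(3, 4), -1)), -1)), Mul(2613, Rational(-1, 12276))) = Add(Mul(-36892, Pow(Mul(9, Pow(7, -1)), -1)), Rational(-871, 4092)) = Add(Mul(-36892, Pow(Mul(9, Rational(1, 7)), -1)), Rational(-871, 4092)) = Add(Mul(-36892, Pow(Rational(9, 7), -1)), Rational(-871, 4092)) = Add(Mul(-36892, Rational(7, 9)), Rational(-871, 4092)) = Add(Rational(-258244, 9), Rational(-871, 4092)) = Rational(-352247429, 12276)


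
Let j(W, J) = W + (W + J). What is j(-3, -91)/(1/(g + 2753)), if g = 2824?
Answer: -540969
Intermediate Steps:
j(W, J) = J + 2*W (j(W, J) = W + (J + W) = J + 2*W)
j(-3, -91)/(1/(g + 2753)) = (-91 + 2*(-3))/(1/(2824 + 2753)) = (-91 - 6)/(1/5577) = -97/1/5577 = -97*5577 = -540969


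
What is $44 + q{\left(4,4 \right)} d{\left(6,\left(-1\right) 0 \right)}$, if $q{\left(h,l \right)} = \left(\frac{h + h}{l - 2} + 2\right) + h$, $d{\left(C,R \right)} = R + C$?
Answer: $104$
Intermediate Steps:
$d{\left(C,R \right)} = C + R$
$q{\left(h,l \right)} = 2 + h + \frac{2 h}{-2 + l}$ ($q{\left(h,l \right)} = \left(\frac{2 h}{-2 + l} + 2\right) + h = \left(2 + \frac{2 h}{-2 + l}\right) + h = 2 + h + \frac{2 h}{-2 + l}$)
$44 + q{\left(4,4 \right)} d{\left(6,\left(-1\right) 0 \right)} = 44 + \frac{-4 + 2 \cdot 4 + 4 \cdot 4}{-2 + 4} \left(6 - 0\right) = 44 + \frac{-4 + 8 + 16}{2} \left(6 + 0\right) = 44 + \frac{1}{2} \cdot 20 \cdot 6 = 44 + 10 \cdot 6 = 44 + 60 = 104$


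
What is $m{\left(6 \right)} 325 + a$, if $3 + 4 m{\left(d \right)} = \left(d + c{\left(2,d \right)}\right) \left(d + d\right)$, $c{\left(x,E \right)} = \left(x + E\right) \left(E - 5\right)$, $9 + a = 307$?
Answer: $\frac{54817}{4} \approx 13704.0$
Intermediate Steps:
$a = 298$ ($a = -9 + 307 = 298$)
$c{\left(x,E \right)} = \left(-5 + E\right) \left(E + x\right)$ ($c{\left(x,E \right)} = \left(E + x\right) \left(-5 + E\right) = \left(-5 + E\right) \left(E + x\right)$)
$m{\left(d \right)} = - \frac{3}{4} + \frac{d \left(-10 + d^{2} - 2 d\right)}{2}$ ($m{\left(d \right)} = - \frac{3}{4} + \frac{\left(d + \left(d^{2} - 5 d - 10 + d 2\right)\right) \left(d + d\right)}{4} = - \frac{3}{4} + \frac{\left(d + \left(d^{2} - 5 d - 10 + 2 d\right)\right) 2 d}{4} = - \frac{3}{4} + \frac{\left(d - \left(10 - d^{2} + 3 d\right)\right) 2 d}{4} = - \frac{3}{4} + \frac{\left(-10 + d^{2} - 2 d\right) 2 d}{4} = - \frac{3}{4} + \frac{2 d \left(-10 + d^{2} - 2 d\right)}{4} = - \frac{3}{4} + \frac{d \left(-10 + d^{2} - 2 d\right)}{2}$)
$m{\left(6 \right)} 325 + a = \left(- \frac{3}{4} + \frac{6^{3}}{2} - 6^{2} - 30\right) 325 + 298 = \left(- \frac{3}{4} + \frac{1}{2} \cdot 216 - 36 - 30\right) 325 + 298 = \left(- \frac{3}{4} + 108 - 36 - 30\right) 325 + 298 = \frac{165}{4} \cdot 325 + 298 = \frac{53625}{4} + 298 = \frac{54817}{4}$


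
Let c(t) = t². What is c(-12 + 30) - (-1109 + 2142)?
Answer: -709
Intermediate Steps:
c(-12 + 30) - (-1109 + 2142) = (-12 + 30)² - (-1109 + 2142) = 18² - 1*1033 = 324 - 1033 = -709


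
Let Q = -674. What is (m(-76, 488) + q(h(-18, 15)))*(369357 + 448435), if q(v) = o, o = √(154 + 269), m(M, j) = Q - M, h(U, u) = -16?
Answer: -489039616 + 2453376*√47 ≈ -4.7222e+8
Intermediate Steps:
m(M, j) = -674 - M
o = 3*√47 (o = √423 = 3*√47 ≈ 20.567)
q(v) = 3*√47
(m(-76, 488) + q(h(-18, 15)))*(369357 + 448435) = ((-674 - 1*(-76)) + 3*√47)*(369357 + 448435) = ((-674 + 76) + 3*√47)*817792 = (-598 + 3*√47)*817792 = -489039616 + 2453376*√47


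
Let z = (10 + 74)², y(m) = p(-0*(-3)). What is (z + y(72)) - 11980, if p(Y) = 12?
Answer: -4912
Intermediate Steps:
y(m) = 12
z = 7056 (z = 84² = 7056)
(z + y(72)) - 11980 = (7056 + 12) - 11980 = 7068 - 11980 = -4912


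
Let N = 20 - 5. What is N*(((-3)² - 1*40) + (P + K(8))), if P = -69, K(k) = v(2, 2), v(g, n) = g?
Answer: -1470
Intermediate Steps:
N = 15
K(k) = 2
N*(((-3)² - 1*40) + (P + K(8))) = 15*(((-3)² - 1*40) + (-69 + 2)) = 15*((9 - 40) - 67) = 15*(-31 - 67) = 15*(-98) = -1470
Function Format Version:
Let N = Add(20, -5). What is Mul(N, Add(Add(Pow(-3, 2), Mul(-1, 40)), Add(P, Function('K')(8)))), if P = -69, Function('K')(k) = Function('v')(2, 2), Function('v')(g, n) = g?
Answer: -1470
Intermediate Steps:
N = 15
Function('K')(k) = 2
Mul(N, Add(Add(Pow(-3, 2), Mul(-1, 40)), Add(P, Function('K')(8)))) = Mul(15, Add(Add(Pow(-3, 2), Mul(-1, 40)), Add(-69, 2))) = Mul(15, Add(Add(9, -40), -67)) = Mul(15, Add(-31, -67)) = Mul(15, -98) = -1470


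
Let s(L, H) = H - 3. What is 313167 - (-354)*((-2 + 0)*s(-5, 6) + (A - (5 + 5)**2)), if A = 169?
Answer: 335469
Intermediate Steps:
s(L, H) = -3 + H
313167 - (-354)*((-2 + 0)*s(-5, 6) + (A - (5 + 5)**2)) = 313167 - (-354)*((-2 + 0)*(-3 + 6) + (169 - (5 + 5)**2)) = 313167 - (-354)*(-2*3 + (169 - 1*10**2)) = 313167 - (-354)*(-6 + (169 - 1*100)) = 313167 - (-354)*(-6 + (169 - 100)) = 313167 - (-354)*(-6 + 69) = 313167 - (-354)*63 = 313167 - 1*(-22302) = 313167 + 22302 = 335469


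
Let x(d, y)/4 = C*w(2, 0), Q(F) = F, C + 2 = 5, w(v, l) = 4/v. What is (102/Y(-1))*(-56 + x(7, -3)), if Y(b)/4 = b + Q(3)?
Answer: -408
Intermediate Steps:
C = 3 (C = -2 + 5 = 3)
x(d, y) = 24 (x(d, y) = 4*(3*(4/2)) = 4*(3*(4*(½))) = 4*(3*2) = 4*6 = 24)
Y(b) = 12 + 4*b (Y(b) = 4*(b + 3) = 4*(3 + b) = 12 + 4*b)
(102/Y(-1))*(-56 + x(7, -3)) = (102/(12 + 4*(-1)))*(-56 + 24) = (102/(12 - 4))*(-32) = (102/8)*(-32) = (102*(⅛))*(-32) = (51/4)*(-32) = -408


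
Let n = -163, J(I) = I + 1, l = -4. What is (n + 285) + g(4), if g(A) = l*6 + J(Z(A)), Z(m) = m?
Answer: 103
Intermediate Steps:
J(I) = 1 + I
g(A) = -23 + A (g(A) = -4*6 + (1 + A) = -24 + (1 + A) = -23 + A)
(n + 285) + g(4) = (-163 + 285) + (-23 + 4) = 122 - 19 = 103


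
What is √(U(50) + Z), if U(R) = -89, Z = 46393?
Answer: 4*√2894 ≈ 215.18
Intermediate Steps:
√(U(50) + Z) = √(-89 + 46393) = √46304 = 4*√2894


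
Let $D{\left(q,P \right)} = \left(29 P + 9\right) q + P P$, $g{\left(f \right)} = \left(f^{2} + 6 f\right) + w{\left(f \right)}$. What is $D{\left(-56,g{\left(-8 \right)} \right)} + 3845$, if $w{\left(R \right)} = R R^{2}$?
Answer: $1054861$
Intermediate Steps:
$w{\left(R \right)} = R^{3}$
$g{\left(f \right)} = f^{2} + f^{3} + 6 f$ ($g{\left(f \right)} = \left(f^{2} + 6 f\right) + f^{3} = f^{2} + f^{3} + 6 f$)
$D{\left(q,P \right)} = P^{2} + q \left(9 + 29 P\right)$ ($D{\left(q,P \right)} = \left(9 + 29 P\right) q + P^{2} = q \left(9 + 29 P\right) + P^{2} = P^{2} + q \left(9 + 29 P\right)$)
$D{\left(-56,g{\left(-8 \right)} \right)} + 3845 = \left(\left(- 8 \left(6 - 8 + \left(-8\right)^{2}\right)\right)^{2} + 9 \left(-56\right) + 29 \left(- 8 \left(6 - 8 + \left(-8\right)^{2}\right)\right) \left(-56\right)\right) + 3845 = \left(\left(- 8 \left(6 - 8 + 64\right)\right)^{2} - 504 + 29 \left(- 8 \left(6 - 8 + 64\right)\right) \left(-56\right)\right) + 3845 = \left(\left(\left(-8\right) 62\right)^{2} - 504 + 29 \left(\left(-8\right) 62\right) \left(-56\right)\right) + 3845 = \left(\left(-496\right)^{2} - 504 + 29 \left(-496\right) \left(-56\right)\right) + 3845 = \left(246016 - 504 + 805504\right) + 3845 = 1051016 + 3845 = 1054861$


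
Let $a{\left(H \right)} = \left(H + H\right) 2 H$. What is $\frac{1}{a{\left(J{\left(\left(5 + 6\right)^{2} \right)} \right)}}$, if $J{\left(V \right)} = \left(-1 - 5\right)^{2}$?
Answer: $\frac{1}{5184} \approx 0.0001929$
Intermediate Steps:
$J{\left(V \right)} = 36$ ($J{\left(V \right)} = \left(-6\right)^{2} = 36$)
$a{\left(H \right)} = 4 H^{2}$ ($a{\left(H \right)} = 2 H 2 H = 4 H H = 4 H^{2}$)
$\frac{1}{a{\left(J{\left(\left(5 + 6\right)^{2} \right)} \right)}} = \frac{1}{4 \cdot 36^{2}} = \frac{1}{4 \cdot 1296} = \frac{1}{5184}$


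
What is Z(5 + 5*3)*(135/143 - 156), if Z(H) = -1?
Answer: 22173/143 ≈ 155.06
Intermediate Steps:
Z(5 + 5*3)*(135/143 - 156) = -(135/143 - 156) = -1*(-22173/143) = 22173/143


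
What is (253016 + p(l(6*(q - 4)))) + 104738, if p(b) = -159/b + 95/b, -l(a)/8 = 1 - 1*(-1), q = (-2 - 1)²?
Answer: 357758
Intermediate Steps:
q = 9 (q = (-3)² = 9)
l(a) = -16 (l(a) = -8*(1 - 1*(-1)) = -8*(1 + 1) = -8*2 = -16)
p(b) = -64/b
(253016 + p(l(6*(q - 4)))) + 104738 = (253016 - 64/(-16)) + 104738 = (253016 - 64*(-1/16)) + 104738 = (253016 + 4) + 104738 = 253020 + 104738 = 357758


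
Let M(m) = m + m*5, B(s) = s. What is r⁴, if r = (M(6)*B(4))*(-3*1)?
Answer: 34828517376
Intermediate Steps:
M(m) = 6*m (M(m) = m + 5*m = 6*m)
r = -432 (r = ((6*6)*4)*(-3*1) = (36*4)*(-3) = 144*(-3) = -432)
r⁴ = (-432)⁴ = 34828517376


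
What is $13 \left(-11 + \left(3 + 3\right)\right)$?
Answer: $-65$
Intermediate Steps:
$13 \left(-11 + \left(3 + 3\right)\right) = 13 \left(-11 + 6\right) = 13 \left(-5\right) = -65$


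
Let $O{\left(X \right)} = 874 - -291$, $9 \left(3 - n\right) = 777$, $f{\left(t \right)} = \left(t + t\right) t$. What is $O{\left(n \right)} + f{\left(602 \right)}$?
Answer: $725973$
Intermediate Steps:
$f{\left(t \right)} = 2 t^{2}$ ($f{\left(t \right)} = 2 t t = 2 t^{2}$)
$n = - \frac{250}{3}$ ($n = 3 - \frac{259}{3} = - \frac{250}{3} \approx -83.333$)
$O{\left(X \right)} = 1165$ ($O{\left(X \right)} = 874 + 291 = 1165$)
$O{\left(n \right)} + f{\left(602 \right)} = 1165 + 2 \cdot 602^{2} = 1165 + 2 \cdot 362404 = 1165 + 724808 = 725973$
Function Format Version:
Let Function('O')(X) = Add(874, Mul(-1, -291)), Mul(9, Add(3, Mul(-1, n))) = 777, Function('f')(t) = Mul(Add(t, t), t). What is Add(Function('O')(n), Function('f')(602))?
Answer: 725973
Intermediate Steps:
Function('f')(t) = Mul(2, Pow(t, 2)) (Function('f')(t) = Mul(Mul(2, t), t) = Mul(2, Pow(t, 2)))
n = Rational(-250, 3) (n = Add(3, Mul(Rational(-1, 9), 777)) = Add(3, Rational(-259, 3)) = Rational(-250, 3) ≈ -83.333)
Function('O')(X) = 1165 (Function('O')(X) = Add(874, 291) = 1165)
Add(Function('O')(n), Function('f')(602)) = Add(1165, Mul(2, Pow(602, 2))) = Add(1165, Mul(2, 362404)) = Add(1165, 724808) = 725973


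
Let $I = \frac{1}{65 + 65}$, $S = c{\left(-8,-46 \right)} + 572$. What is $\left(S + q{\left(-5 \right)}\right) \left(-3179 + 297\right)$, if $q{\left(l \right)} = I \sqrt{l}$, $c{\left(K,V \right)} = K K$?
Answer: $-1832952 - \frac{1441 i \sqrt{5}}{65} \approx -1.833 \cdot 10^{6} - 49.572 i$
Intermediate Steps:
$c{\left(K,V \right)} = K^{2}$
$S = 636$ ($S = \left(-8\right)^{2} + 572 = 64 + 572 = 636$)
$I = \frac{1}{130} \approx 0.0076923$
$q{\left(l \right)} = \frac{\sqrt{l}}{130}$
$\left(S + q{\left(-5 \right)}\right) \left(-3179 + 297\right) = \left(636 + \frac{\sqrt{-5}}{130}\right) \left(-3179 + 297\right) = \left(636 + \frac{i \sqrt{5}}{130}\right) \left(-2882\right) = -1832952 - \frac{1441 i \sqrt{5}}{65}$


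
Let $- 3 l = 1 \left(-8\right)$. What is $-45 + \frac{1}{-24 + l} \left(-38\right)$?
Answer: $- \frac{1383}{32} \approx -43.219$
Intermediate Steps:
$l = \frac{8}{3}$ ($l = - \frac{1 \left(-8\right)}{3} = \left(- \frac{1}{3}\right) \left(-8\right) = \frac{8}{3} \approx 2.6667$)
$-45 + \frac{1}{-24 + l} \left(-38\right) = -45 + \frac{1}{-24 + \frac{8}{3}} \left(-38\right) = -45 + \frac{1}{- \frac{64}{3}} \left(-38\right) = -45 - - \frac{57}{32} = -45 + \frac{57}{32} = - \frac{1383}{32}$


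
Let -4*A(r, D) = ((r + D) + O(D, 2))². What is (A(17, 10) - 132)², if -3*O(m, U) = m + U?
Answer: 1117249/16 ≈ 69828.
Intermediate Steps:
O(m, U) = -U/3 - m/3 (O(m, U) = -(m + U)/3 = -(U + m)/3 = -U/3 - m/3)
A(r, D) = -(-⅔ + r + 2*D/3)²/4 (A(r, D) = -((r + D) + (-⅓*2 - D/3))²/4 = -((D + r) + (-⅔ - D/3))²/4 = -(-⅔ + r + 2*D/3)²/4)
(A(17, 10) - 132)² = (-(-2 + 2*10 + 3*17)²/36 - 132)² = (-(-2 + 20 + 51)²/36 - 132)² = (-1/36*69² - 132)² = (-1/36*4761 - 132)² = (-529/4 - 132)² = (-1057/4)² = 1117249/16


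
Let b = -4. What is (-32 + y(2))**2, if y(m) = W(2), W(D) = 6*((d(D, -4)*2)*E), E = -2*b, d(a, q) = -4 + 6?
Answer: 25600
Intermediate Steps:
d(a, q) = 2
E = 8 (E = -2*(-4) = 8)
W(D) = 192 (W(D) = 6*((2*2)*8) = 6*(4*8) = 6*32 = 192)
y(m) = 192
(-32 + y(2))**2 = (-32 + 192)**2 = 160**2 = 25600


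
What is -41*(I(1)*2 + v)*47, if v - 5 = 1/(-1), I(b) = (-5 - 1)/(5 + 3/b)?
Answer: -9635/2 ≈ -4817.5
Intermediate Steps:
I(b) = -6/(5 + 3/b)
v = 4 (v = 5 + 1/(-1) = 5 - 1 = 4)
-41*(I(1)*2 + v)*47 = -41*(-6*1/(3 + 5*1)*2 + 4)*47 = -41*(-6*1/(3 + 5)*2 + 4)*47 = -41*(-6*1/8*2 + 4)*47 = -41*(-6*1*1/8*2 + 4)*47 = -41*(-3/4*2 + 4)*47 = -41*(-3/2 + 4)*47 = -41*5/2*47 = -205/2*47 = -9635/2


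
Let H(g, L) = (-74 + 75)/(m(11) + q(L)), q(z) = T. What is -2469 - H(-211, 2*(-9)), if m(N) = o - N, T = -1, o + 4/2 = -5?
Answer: -46910/19 ≈ -2468.9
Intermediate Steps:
o = -7 (o = -2 - 5 = -7)
m(N) = -7 - N
q(z) = -1
H(g, L) = -1/19 (H(g, L) = (-74 + 75)/((-7 - 1*11) - 1) = 1/((-7 - 11) - 1) = 1/(-18 - 1) = 1/(-19) = 1*(-1/19) = -1/19)
-2469 - H(-211, 2*(-9)) = -2469 - 1*(-1/19) = -2469 + 1/19 = -46910/19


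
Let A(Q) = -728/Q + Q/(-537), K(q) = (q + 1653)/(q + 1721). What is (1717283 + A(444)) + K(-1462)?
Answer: 238844631014/139083 ≈ 1.7173e+6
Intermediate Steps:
K(q) = (1653 + q)/(1721 + q)
A(Q) = -728/Q - Q/537 (A(Q) = -728/Q + Q*(-1/537) = -728/Q - Q/537)
(1717283 + A(444)) + K(-1462) = (1717283 + (-728/444 - 1/537*444)) + (1653 - 1462)/(1721 - 1462) = (1717283 + (-728*1/444 - 148/179)) + 191/259 = (1717283 + (-182/111 - 148/179)) + (1/259)*191 = (1717283 - 49006/19869) + 191/259 = 34120646921/19869 + 191/259 = 238844631014/139083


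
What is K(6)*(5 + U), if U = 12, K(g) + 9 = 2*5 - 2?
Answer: -17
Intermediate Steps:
K(g) = -1 (K(g) = -9 + (2*5 - 2) = -9 + (10 - 2) = -9 + 8 = -1)
K(6)*(5 + U) = -(5 + 12) = -1*17 = -17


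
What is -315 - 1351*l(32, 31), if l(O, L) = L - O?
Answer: 1036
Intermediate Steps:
-315 - 1351*l(32, 31) = -315 - 1351*(31 - 1*32) = -315 - 1351*(31 - 32) = -315 - 1351*(-1) = -315 + 1351 = 1036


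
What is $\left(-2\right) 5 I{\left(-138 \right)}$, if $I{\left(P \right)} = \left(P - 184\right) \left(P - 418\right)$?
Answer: $-1790320$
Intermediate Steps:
$I{\left(P \right)} = \left(-418 + P\right) \left(-184 + P\right)$ ($I{\left(P \right)} = \left(-184 + P\right) \left(-418 + P\right) = \left(-418 + P\right) \left(-184 + P\right)$)
$\left(-2\right) 5 I{\left(-138 \right)} = \left(-2\right) 5 \left(76912 + \left(-138\right)^{2} - -83076\right) = - 10 \left(76912 + 19044 + 83076\right) = \left(-10\right) 179032 = -1790320$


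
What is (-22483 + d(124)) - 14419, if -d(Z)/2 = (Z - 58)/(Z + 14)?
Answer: -848768/23 ≈ -36903.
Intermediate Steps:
d(Z) = -2*(-58 + Z)/(14 + Z) (d(Z) = -2*(Z - 58)/(Z + 14) = -2*(-58 + Z)/(14 + Z))
(-22483 + d(124)) - 14419 = (-22483 + 2*(58 - 1*124)/(14 + 124)) - 14419 = (-22483 + 2*(58 - 124)/138) - 14419 = (-22483 + 2*(1/138)*(-66)) - 14419 = (-22483 - 22/23) - 14419 = -517131/23 - 14419 = -848768/23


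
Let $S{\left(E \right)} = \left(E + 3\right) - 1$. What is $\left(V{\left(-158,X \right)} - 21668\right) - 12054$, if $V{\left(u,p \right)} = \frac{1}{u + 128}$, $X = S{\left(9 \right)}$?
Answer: $- \frac{1011661}{30} \approx -33722.0$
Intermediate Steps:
$S{\left(E \right)} = 2 + E$ ($S{\left(E \right)} = \left(3 + E\right) - 1 = 2 + E$)
$X = 11$ ($X = 2 + 9 = 11$)
$V{\left(u,p \right)} = \frac{1}{128 + u}$
$\left(V{\left(-158,X \right)} - 21668\right) - 12054 = \left(\frac{1}{128 - 158} - 21668\right) - 12054 = \left(\frac{1}{-30} - 21668\right) - 12054 = \left(- \frac{1}{30} - 21668\right) - 12054 = - \frac{650041}{30} - 12054 = - \frac{1011661}{30}$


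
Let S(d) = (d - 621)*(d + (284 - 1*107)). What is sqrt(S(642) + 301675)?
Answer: sqrt(318874) ≈ 564.69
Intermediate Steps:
S(d) = (-621 + d)*(177 + d) (S(d) = (-621 + d)*(d + (284 - 107)) = (-621 + d)*(d + 177) = (-621 + d)*(177 + d))
sqrt(S(642) + 301675) = sqrt((-109917 + 642**2 - 444*642) + 301675) = sqrt((-109917 + 412164 - 285048) + 301675) = sqrt(17199 + 301675) = sqrt(318874)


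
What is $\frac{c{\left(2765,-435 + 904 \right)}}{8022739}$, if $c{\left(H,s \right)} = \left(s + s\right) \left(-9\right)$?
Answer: $- \frac{8442}{8022739} \approx -0.0010523$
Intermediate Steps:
$c{\left(H,s \right)} = - 18 s$ ($c{\left(H,s \right)} = 2 s \left(-9\right) = - 18 s$)
$\frac{c{\left(2765,-435 + 904 \right)}}{8022739} = \frac{\left(-18\right) \left(-435 + 904\right)}{8022739} = \left(-18\right) 469 \cdot \frac{1}{8022739} = \left(-8442\right) \frac{1}{8022739} = - \frac{8442}{8022739}$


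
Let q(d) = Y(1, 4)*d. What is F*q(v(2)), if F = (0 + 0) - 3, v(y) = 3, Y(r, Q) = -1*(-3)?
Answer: -27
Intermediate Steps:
Y(r, Q) = 3
q(d) = 3*d
F = -3 (F = 0 - 3 = -3)
F*q(v(2)) = -9*3 = -3*9 = -27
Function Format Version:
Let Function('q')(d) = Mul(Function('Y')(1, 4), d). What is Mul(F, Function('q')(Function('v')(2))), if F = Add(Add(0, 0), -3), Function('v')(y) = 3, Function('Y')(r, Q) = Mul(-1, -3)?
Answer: -27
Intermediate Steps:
Function('Y')(r, Q) = 3
Function('q')(d) = Mul(3, d)
F = -3 (F = Add(0, -3) = -3)
Mul(F, Function('q')(Function('v')(2))) = Mul(-3, Mul(3, 3)) = Mul(-3, 9) = -27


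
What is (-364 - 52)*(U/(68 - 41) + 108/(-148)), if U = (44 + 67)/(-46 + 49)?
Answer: -266240/999 ≈ -266.51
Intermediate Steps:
U = 37 (U = 111/3 = 111*(⅓) = 37)
(-364 - 52)*(U/(68 - 41) + 108/(-148)) = (-364 - 52)*(37/(68 - 41) + 108/(-148)) = -416*(37/27 + 108*(-1/148)) = -416*(37*(1/27) - 27/37) = -416*(37/27 - 27/37) = -416*640/999 = -266240/999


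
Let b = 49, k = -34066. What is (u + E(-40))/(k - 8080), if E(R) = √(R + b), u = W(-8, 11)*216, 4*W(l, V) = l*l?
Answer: -3459/42146 ≈ -0.082072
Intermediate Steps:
W(l, V) = l²/4 (W(l, V) = (l*l)/4 = l²/4)
u = 3456 (u = ((¼)*(-8)²)*216 = ((¼)*64)*216 = 16*216 = 3456)
E(R) = √(49 + R) (E(R) = √(R + 49) = √(49 + R))
(u + E(-40))/(k - 8080) = (3456 + √(49 - 40))/(-34066 - 8080) = (3456 + √9)/(-42146) = (3456 + 3)*(-1/42146) = 3459*(-1/42146) = -3459/42146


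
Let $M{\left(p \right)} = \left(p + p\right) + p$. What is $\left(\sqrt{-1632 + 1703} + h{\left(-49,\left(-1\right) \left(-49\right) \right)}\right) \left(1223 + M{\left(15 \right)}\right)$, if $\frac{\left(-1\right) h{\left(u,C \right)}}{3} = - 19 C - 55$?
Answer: $3750744 + 1268 \sqrt{71} \approx 3.7614 \cdot 10^{6}$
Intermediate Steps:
$M{\left(p \right)} = 3 p$ ($M{\left(p \right)} = 2 p + p = 3 p$)
$h{\left(u,C \right)} = 165 + 57 C$ ($h{\left(u,C \right)} = - 3 \left(- 19 C - 55\right) = - 3 \left(-55 - 19 C\right) = 165 + 57 C$)
$\left(\sqrt{-1632 + 1703} + h{\left(-49,\left(-1\right) \left(-49\right) \right)}\right) \left(1223 + M{\left(15 \right)}\right) = \left(\sqrt{-1632 + 1703} + \left(165 + 57 \left(\left(-1\right) \left(-49\right)\right)\right)\right) \left(1223 + 3 \cdot 15\right) = \left(\sqrt{71} + \left(165 + 57 \cdot 49\right)\right) \left(1223 + 45\right) = \left(\sqrt{71} + \left(165 + 2793\right)\right) 1268 = \left(\sqrt{71} + 2958\right) 1268 = \left(2958 + \sqrt{71}\right) 1268 = 3750744 + 1268 \sqrt{71}$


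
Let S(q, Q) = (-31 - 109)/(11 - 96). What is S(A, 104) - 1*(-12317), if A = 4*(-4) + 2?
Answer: 209417/17 ≈ 12319.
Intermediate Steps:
A = -14 (A = -16 + 2 = -14)
S(q, Q) = 28/17 (S(q, Q) = -140/(-85) = -140*(-1/85) = 28/17)
S(A, 104) - 1*(-12317) = 28/17 - 1*(-12317) = 28/17 + 12317 = 209417/17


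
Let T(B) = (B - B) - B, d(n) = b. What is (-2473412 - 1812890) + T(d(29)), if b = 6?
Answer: -4286308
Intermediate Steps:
d(n) = 6
T(B) = -B (T(B) = 0 - B = -B)
(-2473412 - 1812890) + T(d(29)) = (-2473412 - 1812890) - 1*6 = -4286302 - 6 = -4286308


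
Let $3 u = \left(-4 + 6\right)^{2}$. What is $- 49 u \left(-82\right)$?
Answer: $\frac{16072}{3} \approx 5357.3$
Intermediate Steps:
$u = \frac{4}{3}$ ($u = \frac{\left(-4 + 6\right)^{2}}{3} = \frac{2^{2}}{3} = \frac{1}{3} \cdot 4 = \frac{4}{3} \approx 1.3333$)
$- 49 u \left(-82\right) = \left(-49\right) \frac{4}{3} \left(-82\right) = \left(- \frac{196}{3}\right) \left(-82\right) = \frac{16072}{3}$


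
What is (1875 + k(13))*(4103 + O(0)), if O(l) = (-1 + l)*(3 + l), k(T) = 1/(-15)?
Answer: 23061680/3 ≈ 7.6872e+6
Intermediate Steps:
k(T) = -1/15
(1875 + k(13))*(4103 + O(0)) = (1875 - 1/15)*(4103 + (-3 + 0**2 + 2*0)) = 28124*(4103 + (-3 + 0 + 0))/15 = 28124*(4103 - 3)/15 = (28124/15)*4100 = 23061680/3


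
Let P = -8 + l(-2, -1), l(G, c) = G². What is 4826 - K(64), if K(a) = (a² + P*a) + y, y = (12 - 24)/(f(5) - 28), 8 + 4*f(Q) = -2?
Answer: 60122/61 ≈ 985.61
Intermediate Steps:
f(Q) = -5/2 (f(Q) = -2 + (¼)*(-2) = -2 - ½ = -5/2)
y = 24/61 (y = (12 - 24)/(-5/2 - 28) = -12/(-61/2) = -12*(-2/61) = 24/61 ≈ 0.39344)
P = -4 (P = -8 + (-2)² = -8 + 4 = -4)
K(a) = 24/61 + a² - 4*a (K(a) = (a² - 4*a) + 24/61 = 24/61 + a² - 4*a)
4826 - K(64) = 4826 - (24/61 + 64² - 4*64) = 4826 - (24/61 + 4096 - 256) = 4826 - 1*234264/61 = 4826 - 234264/61 = 60122/61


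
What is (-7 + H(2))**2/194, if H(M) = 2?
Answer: 25/194 ≈ 0.12887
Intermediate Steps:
(-7 + H(2))**2/194 = (-7 + 2)**2/194 = (-5)**2*(1/194) = 25*(1/194) = 25/194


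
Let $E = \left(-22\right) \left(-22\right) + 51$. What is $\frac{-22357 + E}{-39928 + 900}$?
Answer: $\frac{10911}{19514} \approx 0.55914$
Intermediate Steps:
$E = 535$ ($E = 484 + 51 = 535$)
$\frac{-22357 + E}{-39928 + 900} = \frac{-22357 + 535}{-39928 + 900} = - \frac{21822}{-39028} = \left(-21822\right) \left(- \frac{1}{39028}\right) = \frac{10911}{19514}$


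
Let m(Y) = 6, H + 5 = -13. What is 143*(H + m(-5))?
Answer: -1716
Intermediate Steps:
H = -18 (H = -5 - 13 = -18)
143*(H + m(-5)) = 143*(-18 + 6) = 143*(-12) = -1716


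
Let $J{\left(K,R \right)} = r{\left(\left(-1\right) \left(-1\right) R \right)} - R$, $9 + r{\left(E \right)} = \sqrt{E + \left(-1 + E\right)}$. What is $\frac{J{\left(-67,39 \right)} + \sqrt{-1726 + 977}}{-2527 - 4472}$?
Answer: $\frac{16}{2333} - \frac{\sqrt{77}}{6999} - \frac{i \sqrt{749}}{6999} \approx 0.0056044 - 0.0039103 i$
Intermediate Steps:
$r{\left(E \right)} = -9 + \sqrt{-1 + 2 E}$ ($r{\left(E \right)} = -9 + \sqrt{E + \left(-1 + E\right)} = -9 + \sqrt{-1 + 2 E}$)
$J{\left(K,R \right)} = -9 + \sqrt{-1 + 2 R} - R$ ($J{\left(K,R \right)} = \left(-9 + \sqrt{-1 + 2 \left(-1\right) \left(-1\right) R}\right) - R = \left(-9 + \sqrt{-1 + 2 \cdot 1 R}\right) - R = \left(-9 + \sqrt{-1 + 2 R}\right) - R = -9 + \sqrt{-1 + 2 R} - R$)
$\frac{J{\left(-67,39 \right)} + \sqrt{-1726 + 977}}{-2527 - 4472} = \frac{\left(-9 + \sqrt{-1 + 2 \cdot 39} - 39\right) + \sqrt{-1726 + 977}}{-2527 - 4472} = \frac{\left(-9 + \sqrt{-1 + 78} - 39\right) + \sqrt{-749}}{-6999} = \left(\left(-9 + \sqrt{77} - 39\right) + i \sqrt{749}\right) \left(- \frac{1}{6999}\right) = \left(\left(-48 + \sqrt{77}\right) + i \sqrt{749}\right) \left(- \frac{1}{6999}\right) = \left(-48 + \sqrt{77} + i \sqrt{749}\right) \left(- \frac{1}{6999}\right) = \frac{16}{2333} - \frac{\sqrt{77}}{6999} - \frac{i \sqrt{749}}{6999}$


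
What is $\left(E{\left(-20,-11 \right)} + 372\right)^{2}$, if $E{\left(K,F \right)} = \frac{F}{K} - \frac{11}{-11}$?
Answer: $\frac{55815841}{400} \approx 1.3954 \cdot 10^{5}$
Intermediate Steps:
$E{\left(K,F \right)} = 1 + \frac{F}{K}$ ($E{\left(K,F \right)} = \frac{F}{K} - -1 = \frac{F}{K} + 1 = 1 + \frac{F}{K}$)
$\left(E{\left(-20,-11 \right)} + 372\right)^{2} = \left(\frac{-11 - 20}{-20} + 372\right)^{2} = \left(\left(- \frac{1}{20}\right) \left(-31\right) + 372\right)^{2} = \left(\frac{31}{20} + 372\right)^{2} = \left(\frac{7471}{20}\right)^{2} = \frac{55815841}{400}$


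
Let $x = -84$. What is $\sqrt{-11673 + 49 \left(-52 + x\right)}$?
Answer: $i \sqrt{18337} \approx 135.41 i$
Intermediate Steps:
$\sqrt{-11673 + 49 \left(-52 + x\right)} = \sqrt{-11673 + 49 \left(-52 - 84\right)} = \sqrt{-11673 + 49 \left(-136\right)} = \sqrt{-11673 - 6664} = \sqrt{-18337} = i \sqrt{18337}$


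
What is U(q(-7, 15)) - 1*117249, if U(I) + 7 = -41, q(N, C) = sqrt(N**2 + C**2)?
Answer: -117297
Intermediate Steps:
q(N, C) = sqrt(C**2 + N**2)
U(I) = -48 (U(I) = -7 - 41 = -48)
U(q(-7, 15)) - 1*117249 = -48 - 1*117249 = -48 - 117249 = -117297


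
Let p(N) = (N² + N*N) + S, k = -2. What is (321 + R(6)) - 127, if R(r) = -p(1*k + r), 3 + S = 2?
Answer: 163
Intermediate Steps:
S = -1 (S = -3 + 2 = -1)
p(N) = -1 + 2*N² (p(N) = (N² + N*N) - 1 = (N² + N²) - 1 = 2*N² - 1 = -1 + 2*N²)
R(r) = 1 - 2*(-2 + r)² (R(r) = -(-1 + 2*(1*(-2) + r)²) = -(-1 + 2*(-2 + r)²) = 1 - 2*(-2 + r)²)
(321 + R(6)) - 127 = (321 + (1 - 2*(-2 + 6)²)) - 127 = (321 + (1 - 2*4²)) - 127 = (321 + (1 - 2*16)) - 127 = (321 + (1 - 32)) - 127 = (321 - 31) - 127 = 290 - 127 = 163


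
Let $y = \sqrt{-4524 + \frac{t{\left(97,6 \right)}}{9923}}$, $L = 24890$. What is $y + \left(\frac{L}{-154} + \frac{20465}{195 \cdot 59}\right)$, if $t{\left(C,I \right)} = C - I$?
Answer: $- \frac{28320784}{177177} + \frac{i \sqrt{445458959803}}{9923} \approx -159.84 + 67.261 i$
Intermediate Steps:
$y = \frac{i \sqrt{445458959803}}{9923}$ ($y = \sqrt{-4524 + \frac{97 - 6}{9923}} = \sqrt{-4524 + \left(97 - 6\right) \frac{1}{9923}} = \sqrt{-4524 + 91 \cdot \frac{1}{9923}} = \sqrt{-4524 + \frac{91}{9923}} = \sqrt{- \frac{44891561}{9923}} = \frac{i \sqrt{445458959803}}{9923} \approx 67.261 i$)
$y + \left(\frac{L}{-154} + \frac{20465}{195 \cdot 59}\right) = \frac{i \sqrt{445458959803}}{9923} + \left(\frac{24890}{-154} + \frac{20465}{195 \cdot 59}\right) = \frac{i \sqrt{445458959803}}{9923} + \left(24890 \left(- \frac{1}{154}\right) + \frac{20465}{11505}\right) = \frac{i \sqrt{445458959803}}{9923} + \left(- \frac{12445}{77} + 20465 \cdot \frac{1}{11505}\right) = \frac{i \sqrt{445458959803}}{9923} + \left(- \frac{12445}{77} + \frac{4093}{2301}\right) = \frac{i \sqrt{445458959803}}{9923} - \frac{28320784}{177177} = - \frac{28320784}{177177} + \frac{i \sqrt{445458959803}}{9923}$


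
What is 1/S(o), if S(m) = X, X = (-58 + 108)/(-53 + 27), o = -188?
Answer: -13/25 ≈ -0.52000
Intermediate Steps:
X = -25/13 (X = 50/(-26) = 50*(-1/26) = -25/13 ≈ -1.9231)
S(m) = -25/13
1/S(o) = 1/(-25/13) = -13/25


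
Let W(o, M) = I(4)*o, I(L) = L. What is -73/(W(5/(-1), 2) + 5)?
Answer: 73/15 ≈ 4.8667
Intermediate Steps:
W(o, M) = 4*o
-73/(W(5/(-1), 2) + 5) = -73/(4*(5/(-1)) + 5) = -73/(4*(5*(-1)) + 5) = -73/(4*(-5) + 5) = -73/(-20 + 5) = -73/(-15) = -73*(-1/15) = 73/15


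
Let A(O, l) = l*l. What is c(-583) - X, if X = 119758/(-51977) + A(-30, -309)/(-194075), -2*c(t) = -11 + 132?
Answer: -1164170089701/20174872550 ≈ -57.704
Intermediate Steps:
c(t) = -121/2 (c(t) = -(-11 + 132)/2 = -½*121 = -121/2)
A(O, l) = l²
X = -28204849787/10087436275 (X = 119758/(-51977) + (-309)²/(-194075) = 119758*(-1/51977) + 95481*(-1/194075) = -119758/51977 - 95481/194075 = -28204849787/10087436275 ≈ -2.7960)
c(-583) - X = -121/2 - 1*(-28204849787/10087436275) = -121/2 + 28204849787/10087436275 = -1164170089701/20174872550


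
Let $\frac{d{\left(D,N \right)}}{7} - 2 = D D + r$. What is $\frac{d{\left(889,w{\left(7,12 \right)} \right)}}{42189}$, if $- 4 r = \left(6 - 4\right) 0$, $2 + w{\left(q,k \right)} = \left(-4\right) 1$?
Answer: $\frac{263441}{2009} \approx 131.13$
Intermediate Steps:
$w{\left(q,k \right)} = -6$ ($w{\left(q,k \right)} = -2 - 4 = -6$)
$r = 0$ ($r = - \frac{\left(6 - 4\right) 0}{4} = - \frac{2 \cdot 0}{4} = \left(- \frac{1}{4}\right) 0 = 0$)
$d{\left(D,N \right)} = 14 + 7 D^{2}$ ($d{\left(D,N \right)} = 14 + 7 \left(D D + 0\right) = 14 + 7 \left(D^{2} + 0\right) = 14 + 7 D^{2}$)
$\frac{d{\left(889,w{\left(7,12 \right)} \right)}}{42189} = \frac{14 + 7 \cdot 889^{2}}{42189} = \left(14 + 7 \cdot 790321\right) \frac{1}{42189} = \left(14 + 5532247\right) \frac{1}{42189} = 5532261 \cdot \frac{1}{42189} = \frac{263441}{2009}$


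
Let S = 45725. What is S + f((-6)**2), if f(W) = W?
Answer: 45761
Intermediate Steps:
S + f((-6)**2) = 45725 + (-6)**2 = 45725 + 36 = 45761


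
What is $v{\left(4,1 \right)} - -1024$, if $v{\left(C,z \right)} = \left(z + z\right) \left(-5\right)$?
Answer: $1014$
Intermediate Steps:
$v{\left(C,z \right)} = - 10 z$ ($v{\left(C,z \right)} = 2 z \left(-5\right) = - 10 z$)
$v{\left(4,1 \right)} - -1024 = \left(-10\right) 1 - -1024 = -10 + 1024 = 1014$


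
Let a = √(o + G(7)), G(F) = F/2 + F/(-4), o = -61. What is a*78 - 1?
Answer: -1 + 39*I*√237 ≈ -1.0 + 600.4*I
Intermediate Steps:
G(F) = F/4 (G(F) = F*(½) + F*(-¼) = F/2 - F/4 = F/4)
a = I*√237/2 (a = √(-61 + (¼)*7) = √(-61 + 7/4) = √(-237/4) = I*√237/2 ≈ 7.6974*I)
a*78 - 1 = (I*√237/2)*78 - 1 = 39*I*√237 - 1 = -1 + 39*I*√237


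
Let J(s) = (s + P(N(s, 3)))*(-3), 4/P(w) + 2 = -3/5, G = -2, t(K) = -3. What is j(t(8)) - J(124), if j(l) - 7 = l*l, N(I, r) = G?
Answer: 4984/13 ≈ 383.38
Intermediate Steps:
N(I, r) = -2
P(w) = -20/13 (P(w) = 4/(-2 - 3/5) = 4/(-2 - 3*⅕) = 4/(-2 - ⅗) = 4/(-13/5) = 4*(-5/13) = -20/13)
j(l) = 7 + l² (j(l) = 7 + l*l = 7 + l²)
J(s) = 60/13 - 3*s (J(s) = (s - 20/13)*(-3) = (-20/13 + s)*(-3) = 60/13 - 3*s)
j(t(8)) - J(124) = (7 + (-3)²) - (60/13 - 3*124) = (7 + 9) - (60/13 - 372) = 16 - 1*(-4776/13) = 16 + 4776/13 = 4984/13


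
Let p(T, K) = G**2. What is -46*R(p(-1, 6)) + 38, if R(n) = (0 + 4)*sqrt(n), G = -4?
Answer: -698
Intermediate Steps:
p(T, K) = 16 (p(T, K) = (-4)**2 = 16)
R(n) = 4*sqrt(n)
-46*R(p(-1, 6)) + 38 = -184*sqrt(16) + 38 = -184*4 + 38 = -46*16 + 38 = -736 + 38 = -698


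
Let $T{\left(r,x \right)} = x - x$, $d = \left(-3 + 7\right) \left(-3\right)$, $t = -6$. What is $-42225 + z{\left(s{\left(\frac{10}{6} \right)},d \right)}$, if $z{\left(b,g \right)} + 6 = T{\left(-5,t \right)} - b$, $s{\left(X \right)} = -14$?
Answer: $-42217$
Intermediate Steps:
$d = -12$ ($d = 4 \left(-3\right) = -12$)
$T{\left(r,x \right)} = 0$
$z{\left(b,g \right)} = -6 - b$ ($z{\left(b,g \right)} = -6 + \left(0 - b\right) = -6 - b$)
$-42225 + z{\left(s{\left(\frac{10}{6} \right)},d \right)} = -42225 - -8 = -42225 + \left(-6 + 14\right) = -42225 + 8 = -42217$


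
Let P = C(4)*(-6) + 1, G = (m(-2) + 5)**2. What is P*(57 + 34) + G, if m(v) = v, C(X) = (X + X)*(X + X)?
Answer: -34844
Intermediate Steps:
C(X) = 4*X**2 (C(X) = (2*X)*(2*X) = 4*X**2)
G = 9 (G = (-2 + 5)**2 = 3**2 = 9)
P = -383 (P = (4*4**2)*(-6) + 1 = (4*16)*(-6) + 1 = 64*(-6) + 1 = -384 + 1 = -383)
P*(57 + 34) + G = -383*(57 + 34) + 9 = -383*91 + 9 = -34853 + 9 = -34844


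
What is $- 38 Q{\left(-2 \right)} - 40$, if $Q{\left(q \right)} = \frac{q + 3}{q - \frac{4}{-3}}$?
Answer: $17$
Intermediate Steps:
$Q{\left(q \right)} = \frac{3 + q}{\frac{4}{3} + q}$ ($Q{\left(q \right)} = \frac{3 + q}{q - - \frac{4}{3}} = \frac{3 + q}{q + \frac{4}{3}} = \frac{3 + q}{\frac{4}{3} + q}$)
$- 38 Q{\left(-2 \right)} - 40 = - 38 \frac{3 \left(3 - 2\right)}{4 + 3 \left(-2\right)} - 40 = - 38 \cdot 3 \frac{1}{4 - 6} \cdot 1 - 40 = - 38 \cdot 3 \frac{1}{-2} \cdot 1 - 40 = - 38 \cdot 3 \left(- \frac{1}{2}\right) 1 - 40 = \left(-38\right) \left(- \frac{3}{2}\right) - 40 = 57 - 40 = 17$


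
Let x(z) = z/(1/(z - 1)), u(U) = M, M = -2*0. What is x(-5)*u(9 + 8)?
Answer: 0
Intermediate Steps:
M = 0
u(U) = 0
x(z) = z*(-1 + z) (x(z) = z/(1/(-1 + z)) = z*(-1 + z))
x(-5)*u(9 + 8) = -5*(-1 - 5)*0 = -5*(-6)*0 = 30*0 = 0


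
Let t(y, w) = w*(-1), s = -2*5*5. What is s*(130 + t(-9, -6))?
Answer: -6800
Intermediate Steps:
s = -50 (s = -10*5 = -50)
t(y, w) = -w
s*(130 + t(-9, -6)) = -50*(130 - 1*(-6)) = -50*(130 + 6) = -50*136 = -6800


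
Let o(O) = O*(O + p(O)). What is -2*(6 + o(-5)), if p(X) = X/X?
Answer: -52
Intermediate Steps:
p(X) = 1
o(O) = O*(1 + O) (o(O) = O*(O + 1) = O*(1 + O))
-2*(6 + o(-5)) = -2*(6 - 5*(1 - 5)) = -2*(6 - 5*(-4)) = -2*(6 + 20) = -2*26 = -52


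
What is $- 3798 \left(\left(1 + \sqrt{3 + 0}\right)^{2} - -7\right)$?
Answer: $-41778 - 7596 \sqrt{3} \approx -54935.0$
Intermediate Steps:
$- 3798 \left(\left(1 + \sqrt{3 + 0}\right)^{2} - -7\right) = - 3798 \left(\left(1 + \sqrt{3}\right)^{2} + 7\right) = - 3798 \left(7 + \left(1 + \sqrt{3}\right)^{2}\right) = -26586 - 3798 \left(1 + \sqrt{3}\right)^{2}$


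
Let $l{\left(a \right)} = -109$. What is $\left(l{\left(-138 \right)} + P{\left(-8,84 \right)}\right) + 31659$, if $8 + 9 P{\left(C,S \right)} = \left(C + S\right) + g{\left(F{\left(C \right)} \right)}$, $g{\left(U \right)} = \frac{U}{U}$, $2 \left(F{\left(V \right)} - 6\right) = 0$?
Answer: $\frac{94673}{3} \approx 31558.0$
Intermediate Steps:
$F{\left(V \right)} = 6$ ($F{\left(V \right)} = 6 + \frac{1}{2} \cdot 0 = 6 + 0 = 6$)
$g{\left(U \right)} = 1$
$P{\left(C,S \right)} = - \frac{7}{9} + \frac{C}{9} + \frac{S}{9}$ ($P{\left(C,S \right)} = - \frac{8}{9} + \frac{\left(C + S\right) + 1}{9} = - \frac{8}{9} + \frac{1 + C + S}{9} = - \frac{8}{9} + \left(\frac{1}{9} + \frac{C}{9} + \frac{S}{9}\right) = - \frac{7}{9} + \frac{C}{9} + \frac{S}{9}$)
$\left(l{\left(-138 \right)} + P{\left(-8,84 \right)}\right) + 31659 = \left(-109 + \left(- \frac{7}{9} + \frac{1}{9} \left(-8\right) + \frac{1}{9} \cdot 84\right)\right) + 31659 = \left(-109 - - \frac{23}{3}\right) + 31659 = \left(-109 + \frac{23}{3}\right) + 31659 = - \frac{304}{3} + 31659 = \frac{94673}{3}$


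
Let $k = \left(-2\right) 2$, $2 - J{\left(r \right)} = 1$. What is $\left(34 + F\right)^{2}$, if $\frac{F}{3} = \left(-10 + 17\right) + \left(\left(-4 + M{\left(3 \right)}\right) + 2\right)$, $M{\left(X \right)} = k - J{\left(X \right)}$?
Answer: $1156$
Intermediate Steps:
$J{\left(r \right)} = 1$ ($J{\left(r \right)} = 2 - 1 = 1$)
$k = -4$
$M{\left(X \right)} = -5$ ($M{\left(X \right)} = -4 - 1 = -5$)
$F = 0$ ($F = 3 \left(\left(-10 + 17\right) + \left(\left(-4 - 5\right) + 2\right)\right) = 3 \left(7 + \left(-9 + 2\right)\right) = 3 \left(7 - 7\right) = 3 \cdot 0 = 0$)
$\left(34 + F\right)^{2} = \left(34 + 0\right)^{2} = 34^{2} = 1156$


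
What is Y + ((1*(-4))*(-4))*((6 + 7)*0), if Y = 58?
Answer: 58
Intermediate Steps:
Y + ((1*(-4))*(-4))*((6 + 7)*0) = 58 + ((1*(-4))*(-4))*((6 + 7)*0) = 58 + (-4*(-4))*(13*0) = 58 + 16*0 = 58 + 0 = 58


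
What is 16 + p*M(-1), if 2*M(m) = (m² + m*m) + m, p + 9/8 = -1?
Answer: 239/16 ≈ 14.938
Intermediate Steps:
p = -17/8 (p = -9/8 - 1 = -17/8 ≈ -2.1250)
M(m) = m² + m/2 (M(m) = ((m² + m*m) + m)/2 = ((m² + m²) + m)/2 = (2*m² + m)/2 = (m + 2*m²)/2 = m² + m/2)
16 + p*M(-1) = 16 - (-17)*(½ - 1)/8 = 16 - (-17)*(-1)/(8*2) = 16 - 17/8*½ = 16 - 17/16 = 239/16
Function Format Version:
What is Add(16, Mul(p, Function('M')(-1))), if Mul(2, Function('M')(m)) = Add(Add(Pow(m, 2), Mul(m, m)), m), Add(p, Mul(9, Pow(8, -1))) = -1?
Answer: Rational(239, 16) ≈ 14.938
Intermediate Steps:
p = Rational(-17, 8) (p = Add(Rational(-9, 8), -1) = Rational(-17, 8) ≈ -2.1250)
Function('M')(m) = Add(Pow(m, 2), Mul(Rational(1, 2), m)) (Function('M')(m) = Mul(Rational(1, 2), Add(Add(Pow(m, 2), Mul(m, m)), m)) = Mul(Rational(1, 2), Add(Add(Pow(m, 2), Pow(m, 2)), m)) = Mul(Rational(1, 2), Add(Mul(2, Pow(m, 2)), m)) = Mul(Rational(1, 2), Add(m, Mul(2, Pow(m, 2)))) = Add(Pow(m, 2), Mul(Rational(1, 2), m)))
Add(16, Mul(p, Function('M')(-1))) = Add(16, Mul(Rational(-17, 8), Mul(-1, Add(Rational(1, 2), -1)))) = Add(16, Mul(Rational(-17, 8), Mul(-1, Rational(-1, 2)))) = Add(16, Mul(Rational(-17, 8), Rational(1, 2))) = Add(16, Rational(-17, 16)) = Rational(239, 16)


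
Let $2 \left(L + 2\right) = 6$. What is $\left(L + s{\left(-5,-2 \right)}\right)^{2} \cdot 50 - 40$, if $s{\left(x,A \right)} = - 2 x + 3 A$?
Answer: $1210$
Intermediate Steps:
$L = 1$ ($L = -2 + \frac{1}{2} \cdot 6 = -2 + 3 = 1$)
$\left(L + s{\left(-5,-2 \right)}\right)^{2} \cdot 50 - 40 = \left(1 + \left(\left(-2\right) \left(-5\right) + 3 \left(-2\right)\right)\right)^{2} \cdot 50 - 40 = \left(1 + \left(10 - 6\right)\right)^{2} \cdot 50 - 40 = \left(1 + 4\right)^{2} \cdot 50 - 40 = 5^{2} \cdot 50 - 40 = 25 \cdot 50 - 40 = 1250 - 40 = 1210$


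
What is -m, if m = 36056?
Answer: -36056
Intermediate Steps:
-m = -1*36056 = -36056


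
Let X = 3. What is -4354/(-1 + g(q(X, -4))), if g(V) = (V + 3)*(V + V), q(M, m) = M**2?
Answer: -4354/215 ≈ -20.251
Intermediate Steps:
g(V) = 2*V*(3 + V) (g(V) = (3 + V)*(2*V) = 2*V*(3 + V))
-4354/(-1 + g(q(X, -4))) = -4354/(-1 + 2*3**2*(3 + 3**2)) = -4354/(-1 + 2*9*(3 + 9)) = -4354/(-1 + 2*9*12) = -4354/(-1 + 216) = -4354/215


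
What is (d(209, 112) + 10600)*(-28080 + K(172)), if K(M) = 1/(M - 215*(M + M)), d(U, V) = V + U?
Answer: -22627952054761/73788 ≈ -3.0666e+8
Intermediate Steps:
d(U, V) = U + V
K(M) = -1/(429*M) (K(M) = 1/(M - 430*M) = 1/(-429*M) = -1/(429*M))
(d(209, 112) + 10600)*(-28080 + K(172)) = ((209 + 112) + 10600)*(-28080 - 1/429/172) = (321 + 10600)*(-28080 - 1/429*1/172) = 10921*(-28080 - 1/73788) = 10921*(-2071967041/73788) = -22627952054761/73788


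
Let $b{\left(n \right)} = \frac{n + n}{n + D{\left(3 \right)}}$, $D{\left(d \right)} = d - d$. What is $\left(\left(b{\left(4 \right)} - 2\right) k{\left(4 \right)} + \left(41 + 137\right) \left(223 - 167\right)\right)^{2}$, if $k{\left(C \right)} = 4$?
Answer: $99361024$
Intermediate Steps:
$D{\left(d \right)} = 0$
$b{\left(n \right)} = 2$ ($b{\left(n \right)} = \frac{n + n}{n + 0} = \frac{2 n}{n} = 2$)
$\left(\left(b{\left(4 \right)} - 2\right) k{\left(4 \right)} + \left(41 + 137\right) \left(223 - 167\right)\right)^{2} = \left(\left(2 - 2\right) 4 + \left(41 + 137\right) \left(223 - 167\right)\right)^{2} = \left(0 \cdot 4 + 178 \cdot 56\right)^{2} = \left(0 + 9968\right)^{2} = 9968^{2} = 99361024$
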